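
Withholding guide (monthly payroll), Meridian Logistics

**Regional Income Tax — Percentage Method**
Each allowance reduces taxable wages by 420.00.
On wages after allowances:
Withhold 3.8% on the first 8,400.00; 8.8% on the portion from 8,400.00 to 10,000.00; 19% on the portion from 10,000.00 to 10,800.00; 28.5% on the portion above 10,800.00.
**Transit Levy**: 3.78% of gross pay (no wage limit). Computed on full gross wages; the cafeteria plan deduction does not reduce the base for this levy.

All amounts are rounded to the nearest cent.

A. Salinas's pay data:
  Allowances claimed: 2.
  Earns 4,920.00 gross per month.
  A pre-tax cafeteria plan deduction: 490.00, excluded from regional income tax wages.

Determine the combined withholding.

322.40

Regional Income Tax: taxable = 4,920.00 − 490.00 − 2×420.00 = 3,590.00
  3.8% × 3,590.00 = 136.42
Transit Levy: 3.78% × 4,920.00 = 185.98
Total: 136.42 + 185.98 = 322.40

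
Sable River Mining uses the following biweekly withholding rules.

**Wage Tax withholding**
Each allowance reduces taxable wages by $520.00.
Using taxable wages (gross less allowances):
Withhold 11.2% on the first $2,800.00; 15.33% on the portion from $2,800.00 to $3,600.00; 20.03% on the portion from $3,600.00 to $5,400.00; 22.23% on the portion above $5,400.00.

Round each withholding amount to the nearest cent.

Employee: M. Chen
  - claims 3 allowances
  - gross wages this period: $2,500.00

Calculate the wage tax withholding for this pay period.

Wage Tax: taxable = $2,500.00 − 3×$520.00 = $940.00
  11.2% × $940.00 = $105.28

$105.28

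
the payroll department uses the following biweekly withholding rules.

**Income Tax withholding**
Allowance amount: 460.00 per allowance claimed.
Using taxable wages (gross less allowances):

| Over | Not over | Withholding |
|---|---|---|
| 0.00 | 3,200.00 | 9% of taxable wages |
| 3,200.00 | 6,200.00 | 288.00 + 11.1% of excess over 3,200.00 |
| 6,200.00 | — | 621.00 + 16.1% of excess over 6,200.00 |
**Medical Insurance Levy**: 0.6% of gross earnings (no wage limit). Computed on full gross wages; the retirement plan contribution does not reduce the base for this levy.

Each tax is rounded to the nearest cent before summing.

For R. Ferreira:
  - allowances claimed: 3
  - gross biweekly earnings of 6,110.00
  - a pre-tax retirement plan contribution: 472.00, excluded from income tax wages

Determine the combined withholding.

442.10

Income Tax: taxable = 6,110.00 − 472.00 − 3×460.00 = 4,258.00
  288.00 + 11.1% × (4,258.00 − 3,200.00) = 288.00 + 11.1% × 1,058.00 = 405.44
Medical Insurance Levy: 0.6% × 6,110.00 = 36.66
Total: 405.44 + 36.66 = 442.10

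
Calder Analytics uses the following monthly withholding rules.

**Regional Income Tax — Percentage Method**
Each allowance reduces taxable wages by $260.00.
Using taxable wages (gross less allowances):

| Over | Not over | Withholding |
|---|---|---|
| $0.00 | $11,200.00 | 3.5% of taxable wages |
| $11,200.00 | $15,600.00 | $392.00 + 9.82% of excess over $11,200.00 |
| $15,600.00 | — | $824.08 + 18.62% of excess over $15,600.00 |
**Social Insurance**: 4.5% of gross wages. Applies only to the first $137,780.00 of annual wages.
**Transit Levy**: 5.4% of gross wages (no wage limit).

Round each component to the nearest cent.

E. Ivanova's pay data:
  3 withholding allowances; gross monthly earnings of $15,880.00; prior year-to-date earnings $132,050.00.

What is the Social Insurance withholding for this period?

$257.85

Social Insurance: cap $137,780.00 − YTD $132,050.00 = $5,730.00 subject; 4.5% × $5,730.00 = $257.85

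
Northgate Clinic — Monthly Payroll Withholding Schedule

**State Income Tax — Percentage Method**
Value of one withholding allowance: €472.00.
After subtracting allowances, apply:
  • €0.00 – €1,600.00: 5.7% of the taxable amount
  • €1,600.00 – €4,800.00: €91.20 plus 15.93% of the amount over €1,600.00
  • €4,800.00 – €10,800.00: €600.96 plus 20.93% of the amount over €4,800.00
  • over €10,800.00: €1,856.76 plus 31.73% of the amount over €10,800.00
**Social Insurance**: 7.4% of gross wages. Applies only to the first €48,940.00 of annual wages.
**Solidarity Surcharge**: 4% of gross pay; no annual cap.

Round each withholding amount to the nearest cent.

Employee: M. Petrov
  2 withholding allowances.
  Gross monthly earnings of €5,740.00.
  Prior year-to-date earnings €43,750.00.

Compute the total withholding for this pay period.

€1,213.98

State Income Tax: taxable = €5,740.00 − 2×€472.00 = €4,796.00
  €91.20 + 15.93% × (€4,796.00 − €1,600.00) = €91.20 + 15.93% × €3,196.00 = €600.32
Social Insurance: cap €48,940.00 − YTD €43,750.00 = €5,190.00 subject; 7.4% × €5,190.00 = €384.06
Solidarity Surcharge: 4% × €5,740.00 = €229.60
Total: €600.32 + €384.06 + €229.60 = €1,213.98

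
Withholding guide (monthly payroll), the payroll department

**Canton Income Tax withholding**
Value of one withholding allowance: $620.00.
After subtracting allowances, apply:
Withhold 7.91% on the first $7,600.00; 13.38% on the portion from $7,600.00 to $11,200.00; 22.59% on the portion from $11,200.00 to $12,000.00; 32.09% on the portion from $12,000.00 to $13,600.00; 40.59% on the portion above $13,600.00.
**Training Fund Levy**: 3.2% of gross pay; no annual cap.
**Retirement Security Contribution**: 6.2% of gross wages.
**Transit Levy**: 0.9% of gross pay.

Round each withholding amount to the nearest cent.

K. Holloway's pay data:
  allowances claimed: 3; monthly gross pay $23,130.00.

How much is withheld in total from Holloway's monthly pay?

$7,272.64

Canton Income Tax: taxable = $23,130.00 − 3×$620.00 = $21,270.00
  $1,777.00 + 40.59% × ($21,270.00 − $13,600.00) = $1,777.00 + 40.59% × $7,670.00 = $4,890.25
Training Fund Levy: 3.2% × $23,130.00 = $740.16
Retirement Security Contribution: 6.2% × $23,130.00 = $1,434.06
Transit Levy: 0.9% × $23,130.00 = $208.17
Total: $4,890.25 + $740.16 + $1,434.06 + $208.17 = $7,272.64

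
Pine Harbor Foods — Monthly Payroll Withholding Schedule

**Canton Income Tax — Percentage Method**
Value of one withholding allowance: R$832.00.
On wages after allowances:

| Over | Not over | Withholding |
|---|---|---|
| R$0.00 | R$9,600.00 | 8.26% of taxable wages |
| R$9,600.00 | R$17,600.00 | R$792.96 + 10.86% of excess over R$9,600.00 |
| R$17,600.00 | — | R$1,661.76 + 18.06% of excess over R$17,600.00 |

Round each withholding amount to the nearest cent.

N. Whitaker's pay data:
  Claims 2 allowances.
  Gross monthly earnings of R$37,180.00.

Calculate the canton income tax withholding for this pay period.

R$4,897.39

Canton Income Tax: taxable = R$37,180.00 − 2×R$832.00 = R$35,516.00
  R$1,661.76 + 18.06% × (R$35,516.00 − R$17,600.00) = R$1,661.76 + 18.06% × R$17,916.00 = R$4,897.39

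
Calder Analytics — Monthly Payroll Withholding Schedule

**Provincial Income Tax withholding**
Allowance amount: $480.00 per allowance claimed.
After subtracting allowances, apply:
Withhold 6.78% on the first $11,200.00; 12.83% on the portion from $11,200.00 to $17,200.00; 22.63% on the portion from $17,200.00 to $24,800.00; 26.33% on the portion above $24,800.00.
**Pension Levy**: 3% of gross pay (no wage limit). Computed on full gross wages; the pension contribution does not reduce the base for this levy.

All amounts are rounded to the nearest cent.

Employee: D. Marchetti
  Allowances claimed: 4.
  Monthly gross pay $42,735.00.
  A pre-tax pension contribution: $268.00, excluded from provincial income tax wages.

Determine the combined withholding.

Provincial Income Tax: taxable = $42,735.00 − $268.00 − 4×$480.00 = $40,547.00
  $3,249.04 + 26.33% × ($40,547.00 − $24,800.00) = $3,249.04 + 26.33% × $15,747.00 = $7,395.23
Pension Levy: 3% × $42,735.00 = $1,282.05
Total: $7,395.23 + $1,282.05 = $8,677.28

$8,677.28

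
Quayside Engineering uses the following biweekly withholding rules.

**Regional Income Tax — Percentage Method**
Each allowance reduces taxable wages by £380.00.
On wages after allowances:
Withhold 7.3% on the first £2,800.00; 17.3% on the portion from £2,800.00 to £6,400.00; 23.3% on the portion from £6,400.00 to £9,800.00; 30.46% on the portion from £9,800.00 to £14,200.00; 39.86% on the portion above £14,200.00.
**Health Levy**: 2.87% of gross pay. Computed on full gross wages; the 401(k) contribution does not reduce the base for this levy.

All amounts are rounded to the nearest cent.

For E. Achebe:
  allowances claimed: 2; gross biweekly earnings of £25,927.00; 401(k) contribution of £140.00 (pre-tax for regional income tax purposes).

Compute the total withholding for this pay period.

£8,019.38

Regional Income Tax: taxable = £25,927.00 − £140.00 − 2×£380.00 = £25,027.00
  £2,959.64 + 39.86% × (£25,027.00 − £14,200.00) = £2,959.64 + 39.86% × £10,827.00 = £7,275.28
Health Levy: 2.87% × £25,927.00 = £744.10
Total: £7,275.28 + £744.10 = £8,019.38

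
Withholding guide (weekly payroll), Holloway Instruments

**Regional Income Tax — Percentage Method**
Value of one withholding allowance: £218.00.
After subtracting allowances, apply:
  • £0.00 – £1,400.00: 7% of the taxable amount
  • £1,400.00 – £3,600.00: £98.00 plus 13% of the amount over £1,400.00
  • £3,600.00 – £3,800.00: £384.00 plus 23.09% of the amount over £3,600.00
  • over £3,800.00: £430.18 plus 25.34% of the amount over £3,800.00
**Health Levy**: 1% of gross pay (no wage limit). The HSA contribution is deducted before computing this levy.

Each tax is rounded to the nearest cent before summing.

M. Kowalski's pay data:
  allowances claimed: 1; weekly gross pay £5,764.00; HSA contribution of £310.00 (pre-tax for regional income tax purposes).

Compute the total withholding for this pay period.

Regional Income Tax: taxable = £5,764.00 − £310.00 − 1×£218.00 = £5,236.00
  £430.18 + 25.34% × (£5,236.00 − £3,800.00) = £430.18 + 25.34% × £1,436.00 = £794.06
Health Levy: 1% × £5,454.00 = £54.54
Total: £794.06 + £54.54 = £848.60

£848.60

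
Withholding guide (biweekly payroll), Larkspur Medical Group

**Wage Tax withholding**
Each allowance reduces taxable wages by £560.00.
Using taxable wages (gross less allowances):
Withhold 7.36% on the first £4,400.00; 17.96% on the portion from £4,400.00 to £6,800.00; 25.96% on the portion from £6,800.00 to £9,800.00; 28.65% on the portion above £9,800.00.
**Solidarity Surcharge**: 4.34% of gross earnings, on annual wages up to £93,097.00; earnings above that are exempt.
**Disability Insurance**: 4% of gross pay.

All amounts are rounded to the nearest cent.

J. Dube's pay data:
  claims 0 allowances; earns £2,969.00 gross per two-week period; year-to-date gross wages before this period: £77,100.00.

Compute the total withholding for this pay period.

£466.13

Wage Tax: taxable = £2,969.00
  7.36% × £2,969.00 = £218.52
Solidarity Surcharge: 4.34% × £2,969.00 = £128.85
Disability Insurance: 4% × £2,969.00 = £118.76
Total: £218.52 + £128.85 + £118.76 = £466.13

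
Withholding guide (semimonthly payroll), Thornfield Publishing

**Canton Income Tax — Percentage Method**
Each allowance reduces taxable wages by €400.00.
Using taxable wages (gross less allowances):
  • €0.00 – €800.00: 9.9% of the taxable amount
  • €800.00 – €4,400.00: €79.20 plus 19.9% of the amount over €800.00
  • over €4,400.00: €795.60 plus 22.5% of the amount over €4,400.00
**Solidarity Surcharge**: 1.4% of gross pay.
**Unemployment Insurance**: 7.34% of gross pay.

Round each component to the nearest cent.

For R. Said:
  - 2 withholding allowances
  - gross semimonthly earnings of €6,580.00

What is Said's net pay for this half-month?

€4,898.81

Canton Income Tax: taxable = €6,580.00 − 2×€400.00 = €5,780.00
  €795.60 + 22.5% × (€5,780.00 − €4,400.00) = €795.60 + 22.5% × €1,380.00 = €1,106.10
Solidarity Surcharge: 1.4% × €6,580.00 = €92.12
Unemployment Insurance: 7.34% × €6,580.00 = €482.97
Total withheld: €1,106.10 + €92.12 + €482.97 = €1,681.19
Net pay: €6,580.00 − €1,681.19 = €4,898.81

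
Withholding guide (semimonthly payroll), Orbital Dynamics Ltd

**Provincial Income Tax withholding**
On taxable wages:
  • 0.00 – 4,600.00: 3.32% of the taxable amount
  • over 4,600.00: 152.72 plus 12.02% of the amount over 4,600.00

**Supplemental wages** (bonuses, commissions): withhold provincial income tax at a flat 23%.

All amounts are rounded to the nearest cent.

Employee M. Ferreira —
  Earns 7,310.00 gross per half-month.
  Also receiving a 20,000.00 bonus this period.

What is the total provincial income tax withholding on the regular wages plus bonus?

5,078.46

Provincial Income Tax: taxable = 7,310.00
  152.72 + 12.02% × (7,310.00 − 4,600.00) = 152.72 + 12.02% × 2,710.00 = 478.46
Supplemental (23% flat on bonus): 23% × 20,000.00 = 4,600.00
Total provincial income tax: 478.46 + 4,600.00 = 5,078.46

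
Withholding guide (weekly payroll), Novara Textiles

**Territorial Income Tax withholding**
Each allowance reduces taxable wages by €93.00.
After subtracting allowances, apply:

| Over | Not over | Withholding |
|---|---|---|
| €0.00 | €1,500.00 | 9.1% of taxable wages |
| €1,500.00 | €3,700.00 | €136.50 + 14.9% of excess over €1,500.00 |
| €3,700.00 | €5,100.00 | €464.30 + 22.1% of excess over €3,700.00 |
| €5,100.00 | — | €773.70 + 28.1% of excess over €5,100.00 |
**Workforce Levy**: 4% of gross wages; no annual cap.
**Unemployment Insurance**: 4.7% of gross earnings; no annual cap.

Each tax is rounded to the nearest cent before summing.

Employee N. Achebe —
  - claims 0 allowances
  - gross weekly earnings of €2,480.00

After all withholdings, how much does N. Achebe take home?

Territorial Income Tax: taxable = €2,480.00
  €136.50 + 14.9% × (€2,480.00 − €1,500.00) = €136.50 + 14.9% × €980.00 = €282.52
Workforce Levy: 4% × €2,480.00 = €99.20
Unemployment Insurance: 4.7% × €2,480.00 = €116.56
Total withheld: €282.52 + €99.20 + €116.56 = €498.28
Net pay: €2,480.00 − €498.28 = €1,981.72

€1,981.72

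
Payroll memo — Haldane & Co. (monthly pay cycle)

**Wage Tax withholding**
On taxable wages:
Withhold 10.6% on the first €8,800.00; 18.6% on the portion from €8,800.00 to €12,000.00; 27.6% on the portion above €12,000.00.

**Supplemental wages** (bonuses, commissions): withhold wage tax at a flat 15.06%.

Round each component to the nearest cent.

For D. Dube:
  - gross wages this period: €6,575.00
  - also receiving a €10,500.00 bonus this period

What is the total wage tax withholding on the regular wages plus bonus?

Wage Tax: taxable = €6,575.00
  10.6% × €6,575.00 = €696.95
Supplemental (15.06% flat on bonus): 15.06% × €10,500.00 = €1,581.30
Total wage tax: €696.95 + €1,581.30 = €2,278.25

€2,278.25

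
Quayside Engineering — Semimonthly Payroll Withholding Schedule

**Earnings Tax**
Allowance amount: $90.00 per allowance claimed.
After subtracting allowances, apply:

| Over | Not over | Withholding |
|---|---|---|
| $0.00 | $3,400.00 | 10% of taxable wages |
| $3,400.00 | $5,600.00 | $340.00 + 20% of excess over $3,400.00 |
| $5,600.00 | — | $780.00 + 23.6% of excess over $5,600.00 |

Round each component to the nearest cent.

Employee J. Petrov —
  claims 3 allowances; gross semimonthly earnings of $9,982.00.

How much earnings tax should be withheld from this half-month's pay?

$1,750.43

Earnings Tax: taxable = $9,982.00 − 3×$90.00 = $9,712.00
  $780.00 + 23.6% × ($9,712.00 − $5,600.00) = $780.00 + 23.6% × $4,112.00 = $1,750.43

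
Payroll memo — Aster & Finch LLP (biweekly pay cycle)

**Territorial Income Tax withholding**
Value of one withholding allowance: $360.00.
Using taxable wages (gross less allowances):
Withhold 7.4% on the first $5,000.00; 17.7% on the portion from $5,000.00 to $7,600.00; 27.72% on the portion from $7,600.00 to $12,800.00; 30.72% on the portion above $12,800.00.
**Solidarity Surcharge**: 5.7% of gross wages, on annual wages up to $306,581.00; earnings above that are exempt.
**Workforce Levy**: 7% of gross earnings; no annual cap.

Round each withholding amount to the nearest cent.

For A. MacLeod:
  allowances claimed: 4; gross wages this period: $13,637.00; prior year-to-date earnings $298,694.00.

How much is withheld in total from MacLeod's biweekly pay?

$3,508.64

Territorial Income Tax: taxable = $13,637.00 − 4×$360.00 = $12,197.00
  $830.20 + 27.72% × ($12,197.00 − $7,600.00) = $830.20 + 27.72% × $4,597.00 = $2,104.49
Solidarity Surcharge: cap $306,581.00 − YTD $298,694.00 = $7,887.00 subject; 5.7% × $7,887.00 = $449.56
Workforce Levy: 7% × $13,637.00 = $954.59
Total: $2,104.49 + $449.56 + $954.59 = $3,508.64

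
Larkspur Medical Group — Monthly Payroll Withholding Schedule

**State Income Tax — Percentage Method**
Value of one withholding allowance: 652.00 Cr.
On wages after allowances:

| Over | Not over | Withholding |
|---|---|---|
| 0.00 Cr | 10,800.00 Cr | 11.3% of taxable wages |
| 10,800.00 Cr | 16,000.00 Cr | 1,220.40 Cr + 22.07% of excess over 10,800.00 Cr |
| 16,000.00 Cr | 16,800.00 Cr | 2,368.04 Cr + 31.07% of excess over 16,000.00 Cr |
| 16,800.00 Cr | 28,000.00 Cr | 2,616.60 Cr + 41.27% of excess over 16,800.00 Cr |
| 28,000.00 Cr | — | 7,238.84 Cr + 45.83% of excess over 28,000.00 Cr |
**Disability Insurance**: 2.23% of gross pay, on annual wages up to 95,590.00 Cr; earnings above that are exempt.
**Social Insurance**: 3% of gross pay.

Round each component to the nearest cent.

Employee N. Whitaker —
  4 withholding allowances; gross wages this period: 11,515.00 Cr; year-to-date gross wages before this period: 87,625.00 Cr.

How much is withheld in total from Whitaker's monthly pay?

1,529.56 Cr

State Income Tax: taxable = 11,515.00 Cr − 4×652.00 Cr = 8,907.00 Cr
  11.3% × 8,907.00 Cr = 1,006.49 Cr
Disability Insurance: cap 95,590.00 Cr − YTD 87,625.00 Cr = 7,965.00 Cr subject; 2.23% × 7,965.00 Cr = 177.62 Cr
Social Insurance: 3% × 11,515.00 Cr = 345.45 Cr
Total: 1,006.49 Cr + 177.62 Cr + 345.45 Cr = 1,529.56 Cr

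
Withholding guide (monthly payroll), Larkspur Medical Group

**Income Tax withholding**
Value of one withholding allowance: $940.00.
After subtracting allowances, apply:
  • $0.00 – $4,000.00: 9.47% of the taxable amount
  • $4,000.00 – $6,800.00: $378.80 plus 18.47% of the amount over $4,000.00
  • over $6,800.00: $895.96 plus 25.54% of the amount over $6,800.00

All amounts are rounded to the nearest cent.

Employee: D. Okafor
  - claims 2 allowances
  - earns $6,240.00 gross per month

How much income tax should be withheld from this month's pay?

Income Tax: taxable = $6,240.00 − 2×$940.00 = $4,360.00
  $378.80 + 18.47% × ($4,360.00 − $4,000.00) = $378.80 + 18.47% × $360.00 = $445.29

$445.29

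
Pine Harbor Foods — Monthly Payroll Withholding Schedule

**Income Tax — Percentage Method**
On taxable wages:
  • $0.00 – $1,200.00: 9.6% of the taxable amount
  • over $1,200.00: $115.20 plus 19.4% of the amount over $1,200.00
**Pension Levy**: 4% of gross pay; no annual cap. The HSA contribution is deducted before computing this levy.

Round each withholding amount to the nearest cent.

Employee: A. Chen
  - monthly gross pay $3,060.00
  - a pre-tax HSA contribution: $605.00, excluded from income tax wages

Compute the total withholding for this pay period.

Income Tax: taxable = $3,060.00 − $605.00 = $2,455.00
  $115.20 + 19.4% × ($2,455.00 − $1,200.00) = $115.20 + 19.4% × $1,255.00 = $358.67
Pension Levy: 4% × $2,455.00 = $98.20
Total: $358.67 + $98.20 = $456.87

$456.87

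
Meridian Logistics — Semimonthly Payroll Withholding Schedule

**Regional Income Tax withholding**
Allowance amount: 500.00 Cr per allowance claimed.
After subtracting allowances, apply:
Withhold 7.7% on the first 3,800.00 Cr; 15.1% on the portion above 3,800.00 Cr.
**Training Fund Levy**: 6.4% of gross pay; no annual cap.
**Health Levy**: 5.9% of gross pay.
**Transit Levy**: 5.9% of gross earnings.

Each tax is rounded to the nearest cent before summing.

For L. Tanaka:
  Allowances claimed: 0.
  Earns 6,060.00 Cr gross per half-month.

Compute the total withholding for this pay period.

Regional Income Tax: taxable = 6,060.00 Cr
  292.60 Cr + 15.1% × (6,060.00 Cr − 3,800.00 Cr) = 292.60 Cr + 15.1% × 2,260.00 Cr = 633.86 Cr
Training Fund Levy: 6.4% × 6,060.00 Cr = 387.84 Cr
Health Levy: 5.9% × 6,060.00 Cr = 357.54 Cr
Transit Levy: 5.9% × 6,060.00 Cr = 357.54 Cr
Total: 633.86 Cr + 387.84 Cr + 357.54 Cr + 357.54 Cr = 1,736.78 Cr

1,736.78 Cr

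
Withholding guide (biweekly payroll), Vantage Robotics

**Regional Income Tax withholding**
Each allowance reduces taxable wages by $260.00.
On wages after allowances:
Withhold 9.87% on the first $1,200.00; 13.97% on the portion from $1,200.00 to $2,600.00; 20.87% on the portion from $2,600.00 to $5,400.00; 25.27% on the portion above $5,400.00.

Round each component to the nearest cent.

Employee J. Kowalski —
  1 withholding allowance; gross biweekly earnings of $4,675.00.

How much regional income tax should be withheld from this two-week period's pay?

Regional Income Tax: taxable = $4,675.00 − 1×$260.00 = $4,415.00
  $314.02 + 20.87% × ($4,415.00 − $2,600.00) = $314.02 + 20.87% × $1,815.00 = $692.81

$692.81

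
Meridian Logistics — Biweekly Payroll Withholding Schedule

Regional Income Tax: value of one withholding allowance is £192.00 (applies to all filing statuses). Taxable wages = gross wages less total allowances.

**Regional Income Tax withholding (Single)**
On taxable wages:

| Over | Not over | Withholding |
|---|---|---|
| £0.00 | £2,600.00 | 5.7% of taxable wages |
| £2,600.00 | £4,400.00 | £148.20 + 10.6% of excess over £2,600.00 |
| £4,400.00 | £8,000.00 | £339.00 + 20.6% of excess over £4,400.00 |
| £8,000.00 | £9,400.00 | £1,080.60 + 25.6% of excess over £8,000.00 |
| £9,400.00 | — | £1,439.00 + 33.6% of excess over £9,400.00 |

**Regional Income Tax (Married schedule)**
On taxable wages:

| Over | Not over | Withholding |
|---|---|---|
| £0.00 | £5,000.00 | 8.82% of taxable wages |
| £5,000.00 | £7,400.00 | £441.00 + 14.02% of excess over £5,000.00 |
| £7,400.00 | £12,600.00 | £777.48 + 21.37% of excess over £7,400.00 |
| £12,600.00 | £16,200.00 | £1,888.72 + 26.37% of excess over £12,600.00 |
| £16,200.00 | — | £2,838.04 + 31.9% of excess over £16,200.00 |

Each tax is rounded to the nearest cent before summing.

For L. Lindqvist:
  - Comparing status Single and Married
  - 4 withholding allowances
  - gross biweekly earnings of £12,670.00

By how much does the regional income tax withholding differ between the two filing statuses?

Regional Income Tax (Single): taxable = £12,670.00 − 4×£192.00 = £11,902.00
  £1,439.00 + 33.6% × (£11,902.00 − £9,400.00) = £1,439.00 + 33.6% × £2,502.00 = £2,279.67
Regional Income Tax (Married): taxable = £12,670.00 − 4×£192.00 = £11,902.00
  £777.48 + 21.37% × (£11,902.00 − £7,400.00) = £777.48 + 21.37% × £4,502.00 = £1,739.56
Difference: |£2,279.67 − £1,739.56| = £540.11 (higher under Single)

£540.11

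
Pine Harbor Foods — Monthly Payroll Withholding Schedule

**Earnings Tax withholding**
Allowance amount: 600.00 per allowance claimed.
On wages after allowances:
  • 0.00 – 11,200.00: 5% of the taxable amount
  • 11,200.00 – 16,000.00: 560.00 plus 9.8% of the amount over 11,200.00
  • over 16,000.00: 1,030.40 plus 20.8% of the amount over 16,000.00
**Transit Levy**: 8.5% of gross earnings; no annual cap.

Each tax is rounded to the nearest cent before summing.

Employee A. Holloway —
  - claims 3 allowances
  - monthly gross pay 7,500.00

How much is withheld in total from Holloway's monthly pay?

Earnings Tax: taxable = 7,500.00 − 3×600.00 = 5,700.00
  5% × 5,700.00 = 285.00
Transit Levy: 8.5% × 7,500.00 = 637.50
Total: 285.00 + 637.50 = 922.50

922.50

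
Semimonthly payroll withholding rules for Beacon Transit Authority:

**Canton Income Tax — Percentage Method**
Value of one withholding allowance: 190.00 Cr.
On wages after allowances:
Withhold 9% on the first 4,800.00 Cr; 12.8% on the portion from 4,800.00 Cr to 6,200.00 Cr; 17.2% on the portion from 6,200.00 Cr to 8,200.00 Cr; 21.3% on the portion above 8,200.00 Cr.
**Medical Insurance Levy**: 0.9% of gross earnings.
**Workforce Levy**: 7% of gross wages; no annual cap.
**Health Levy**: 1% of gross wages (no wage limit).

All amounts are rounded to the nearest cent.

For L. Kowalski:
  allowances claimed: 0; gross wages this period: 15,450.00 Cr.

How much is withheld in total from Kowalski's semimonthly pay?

3,874.50 Cr

Canton Income Tax: taxable = 15,450.00 Cr
  955.20 Cr + 21.3% × (15,450.00 Cr − 8,200.00 Cr) = 955.20 Cr + 21.3% × 7,250.00 Cr = 2,499.45 Cr
Medical Insurance Levy: 0.9% × 15,450.00 Cr = 139.05 Cr
Workforce Levy: 7% × 15,450.00 Cr = 1,081.50 Cr
Health Levy: 1% × 15,450.00 Cr = 154.50 Cr
Total: 2,499.45 Cr + 139.05 Cr + 1,081.50 Cr + 154.50 Cr = 3,874.50 Cr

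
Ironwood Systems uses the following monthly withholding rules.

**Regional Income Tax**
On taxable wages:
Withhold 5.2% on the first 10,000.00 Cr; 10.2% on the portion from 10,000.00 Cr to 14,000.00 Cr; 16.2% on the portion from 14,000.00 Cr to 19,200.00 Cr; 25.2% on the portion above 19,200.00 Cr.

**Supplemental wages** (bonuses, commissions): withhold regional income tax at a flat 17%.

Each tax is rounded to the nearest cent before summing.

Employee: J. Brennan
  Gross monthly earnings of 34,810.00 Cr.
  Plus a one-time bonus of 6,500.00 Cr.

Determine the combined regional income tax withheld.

6,809.12 Cr

Regional Income Tax: taxable = 34,810.00 Cr
  1,770.40 Cr + 25.2% × (34,810.00 Cr − 19,200.00 Cr) = 1,770.40 Cr + 25.2% × 15,610.00 Cr = 5,704.12 Cr
Supplemental (17% flat on bonus): 17% × 6,500.00 Cr = 1,105.00 Cr
Total regional income tax: 5,704.12 Cr + 1,105.00 Cr = 6,809.12 Cr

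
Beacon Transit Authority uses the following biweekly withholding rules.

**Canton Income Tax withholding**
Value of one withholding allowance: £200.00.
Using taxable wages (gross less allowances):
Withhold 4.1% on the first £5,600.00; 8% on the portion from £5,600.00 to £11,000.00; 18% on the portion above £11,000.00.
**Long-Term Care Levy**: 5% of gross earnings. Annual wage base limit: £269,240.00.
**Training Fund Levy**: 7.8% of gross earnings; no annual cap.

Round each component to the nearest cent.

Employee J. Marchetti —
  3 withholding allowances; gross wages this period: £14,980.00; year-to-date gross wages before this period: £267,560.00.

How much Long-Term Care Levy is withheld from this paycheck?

Long-Term Care Levy: cap £269,240.00 − YTD £267,560.00 = £1,680.00 subject; 5% × £1,680.00 = £84.00

£84.00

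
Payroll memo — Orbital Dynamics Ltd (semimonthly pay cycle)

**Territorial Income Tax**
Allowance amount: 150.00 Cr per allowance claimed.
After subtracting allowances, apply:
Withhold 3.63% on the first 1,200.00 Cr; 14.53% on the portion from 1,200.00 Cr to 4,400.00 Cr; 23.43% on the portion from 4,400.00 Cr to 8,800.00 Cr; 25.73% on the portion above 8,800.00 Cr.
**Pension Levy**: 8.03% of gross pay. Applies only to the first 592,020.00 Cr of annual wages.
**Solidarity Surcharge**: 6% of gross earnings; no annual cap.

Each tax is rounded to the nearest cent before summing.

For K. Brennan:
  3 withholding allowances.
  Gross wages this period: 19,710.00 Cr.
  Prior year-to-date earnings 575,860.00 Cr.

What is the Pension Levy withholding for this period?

Pension Levy: cap 592,020.00 Cr − YTD 575,860.00 Cr = 16,160.00 Cr subject; 8.03% × 16,160.00 Cr = 1,297.65 Cr

1,297.65 Cr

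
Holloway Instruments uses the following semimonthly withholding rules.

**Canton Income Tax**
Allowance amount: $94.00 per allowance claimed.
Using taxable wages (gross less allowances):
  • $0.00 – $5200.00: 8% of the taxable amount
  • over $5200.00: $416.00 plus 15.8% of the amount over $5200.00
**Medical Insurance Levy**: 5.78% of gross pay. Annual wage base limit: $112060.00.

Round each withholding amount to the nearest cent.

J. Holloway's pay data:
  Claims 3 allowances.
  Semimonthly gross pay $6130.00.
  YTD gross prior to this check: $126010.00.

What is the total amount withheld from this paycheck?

Canton Income Tax: taxable = $6130.00 − 3×$94.00 = $5848.00
  $416.00 + 15.8% × ($5848.00 − $5200.00) = $416.00 + 15.8% × $648.00 = $518.38
Medical Insurance Levy: YTD $126010.00 ≥ cap $112060.00 → $0.00
Total: $518.38 + $0.00 = $518.38

$518.38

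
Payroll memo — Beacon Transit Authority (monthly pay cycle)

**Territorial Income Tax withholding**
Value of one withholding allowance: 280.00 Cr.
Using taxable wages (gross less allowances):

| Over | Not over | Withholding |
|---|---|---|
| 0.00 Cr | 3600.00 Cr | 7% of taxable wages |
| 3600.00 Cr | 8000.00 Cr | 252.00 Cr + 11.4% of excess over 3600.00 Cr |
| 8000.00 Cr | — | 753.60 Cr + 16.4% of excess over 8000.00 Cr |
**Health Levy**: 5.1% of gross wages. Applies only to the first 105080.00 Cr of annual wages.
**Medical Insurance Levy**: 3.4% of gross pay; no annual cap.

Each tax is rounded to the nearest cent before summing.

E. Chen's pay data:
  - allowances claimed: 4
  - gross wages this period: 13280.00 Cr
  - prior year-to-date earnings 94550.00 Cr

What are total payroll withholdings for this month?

Territorial Income Tax: taxable = 13280.00 Cr − 4×280.00 Cr = 12160.00 Cr
  753.60 Cr + 16.4% × (12160.00 Cr − 8000.00 Cr) = 753.60 Cr + 16.4% × 4160.00 Cr = 1435.84 Cr
Health Levy: cap 105080.00 Cr − YTD 94550.00 Cr = 10530.00 Cr subject; 5.1% × 10530.00 Cr = 537.03 Cr
Medical Insurance Levy: 3.4% × 13280.00 Cr = 451.52 Cr
Total: 1435.84 Cr + 537.03 Cr + 451.52 Cr = 2424.39 Cr

2424.39 Cr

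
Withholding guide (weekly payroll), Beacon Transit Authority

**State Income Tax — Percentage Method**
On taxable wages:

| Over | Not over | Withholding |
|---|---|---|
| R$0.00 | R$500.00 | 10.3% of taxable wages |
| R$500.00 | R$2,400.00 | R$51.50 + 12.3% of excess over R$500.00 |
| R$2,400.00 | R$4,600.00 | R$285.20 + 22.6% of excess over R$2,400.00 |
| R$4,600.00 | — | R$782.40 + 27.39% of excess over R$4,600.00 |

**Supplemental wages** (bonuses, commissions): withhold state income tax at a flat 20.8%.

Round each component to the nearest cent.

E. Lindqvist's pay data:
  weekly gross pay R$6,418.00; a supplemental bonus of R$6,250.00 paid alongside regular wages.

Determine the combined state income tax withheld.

R$2,580.35

State Income Tax: taxable = R$6,418.00
  R$782.40 + 27.39% × (R$6,418.00 − R$4,600.00) = R$782.40 + 27.39% × R$1,818.00 = R$1,280.35
Supplemental (20.8% flat on bonus): 20.8% × R$6,250.00 = R$1,300.00
Total state income tax: R$1,280.35 + R$1,300.00 = R$2,580.35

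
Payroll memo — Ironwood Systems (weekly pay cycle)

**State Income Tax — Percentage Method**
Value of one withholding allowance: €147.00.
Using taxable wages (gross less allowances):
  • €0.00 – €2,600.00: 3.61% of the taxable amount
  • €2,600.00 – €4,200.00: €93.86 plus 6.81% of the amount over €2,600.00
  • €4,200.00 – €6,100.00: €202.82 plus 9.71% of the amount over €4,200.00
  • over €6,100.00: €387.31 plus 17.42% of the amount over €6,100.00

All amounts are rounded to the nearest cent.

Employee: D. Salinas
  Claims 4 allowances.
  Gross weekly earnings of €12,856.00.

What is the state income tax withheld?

State Income Tax: taxable = €12,856.00 − 4×€147.00 = €12,268.00
  €387.31 + 17.42% × (€12,268.00 − €6,100.00) = €387.31 + 17.42% × €6,168.00 = €1,461.78

€1,461.78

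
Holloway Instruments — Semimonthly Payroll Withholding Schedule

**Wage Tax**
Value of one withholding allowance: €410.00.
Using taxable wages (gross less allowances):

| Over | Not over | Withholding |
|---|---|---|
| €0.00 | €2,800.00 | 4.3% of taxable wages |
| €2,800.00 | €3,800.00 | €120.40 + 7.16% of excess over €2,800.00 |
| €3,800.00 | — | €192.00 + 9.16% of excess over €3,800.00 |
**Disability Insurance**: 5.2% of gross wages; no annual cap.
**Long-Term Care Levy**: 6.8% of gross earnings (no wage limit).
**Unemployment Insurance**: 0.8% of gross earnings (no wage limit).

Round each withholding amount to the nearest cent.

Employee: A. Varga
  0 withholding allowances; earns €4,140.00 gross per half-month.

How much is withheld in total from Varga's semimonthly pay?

Wage Tax: taxable = €4,140.00
  €192.00 + 9.16% × (€4,140.00 − €3,800.00) = €192.00 + 9.16% × €340.00 = €223.14
Disability Insurance: 5.2% × €4,140.00 = €215.28
Long-Term Care Levy: 6.8% × €4,140.00 = €281.52
Unemployment Insurance: 0.8% × €4,140.00 = €33.12
Total: €223.14 + €215.28 + €281.52 + €33.12 = €753.06

€753.06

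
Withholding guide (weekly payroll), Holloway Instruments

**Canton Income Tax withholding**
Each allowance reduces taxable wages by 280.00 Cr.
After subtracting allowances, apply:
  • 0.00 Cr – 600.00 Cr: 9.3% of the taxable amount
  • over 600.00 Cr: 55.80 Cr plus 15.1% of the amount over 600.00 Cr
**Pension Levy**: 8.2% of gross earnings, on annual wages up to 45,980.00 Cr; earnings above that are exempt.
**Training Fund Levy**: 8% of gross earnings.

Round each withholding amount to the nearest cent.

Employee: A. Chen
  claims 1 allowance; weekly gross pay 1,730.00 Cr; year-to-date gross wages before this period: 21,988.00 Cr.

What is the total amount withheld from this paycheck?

464.41 Cr

Canton Income Tax: taxable = 1,730.00 Cr − 1×280.00 Cr = 1,450.00 Cr
  55.80 Cr + 15.1% × (1,450.00 Cr − 600.00 Cr) = 55.80 Cr + 15.1% × 850.00 Cr = 184.15 Cr
Pension Levy: 8.2% × 1,730.00 Cr = 141.86 Cr
Training Fund Levy: 8% × 1,730.00 Cr = 138.40 Cr
Total: 184.15 Cr + 141.86 Cr + 138.40 Cr = 464.41 Cr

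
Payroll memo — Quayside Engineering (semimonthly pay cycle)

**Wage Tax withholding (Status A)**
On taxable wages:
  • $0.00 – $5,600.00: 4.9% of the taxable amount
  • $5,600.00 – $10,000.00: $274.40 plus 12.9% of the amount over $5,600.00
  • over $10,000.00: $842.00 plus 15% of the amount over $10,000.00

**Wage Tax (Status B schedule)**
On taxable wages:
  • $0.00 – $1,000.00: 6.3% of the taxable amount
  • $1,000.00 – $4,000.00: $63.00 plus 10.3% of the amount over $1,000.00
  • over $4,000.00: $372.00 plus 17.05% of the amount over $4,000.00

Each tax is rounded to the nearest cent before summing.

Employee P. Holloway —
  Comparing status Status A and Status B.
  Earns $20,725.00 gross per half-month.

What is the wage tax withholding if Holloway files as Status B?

Wage Tax (Status B): taxable = $20,725.00
  $372.00 + 17.05% × ($20,725.00 − $4,000.00) = $372.00 + 17.05% × $16,725.00 = $3,223.61

$3,223.61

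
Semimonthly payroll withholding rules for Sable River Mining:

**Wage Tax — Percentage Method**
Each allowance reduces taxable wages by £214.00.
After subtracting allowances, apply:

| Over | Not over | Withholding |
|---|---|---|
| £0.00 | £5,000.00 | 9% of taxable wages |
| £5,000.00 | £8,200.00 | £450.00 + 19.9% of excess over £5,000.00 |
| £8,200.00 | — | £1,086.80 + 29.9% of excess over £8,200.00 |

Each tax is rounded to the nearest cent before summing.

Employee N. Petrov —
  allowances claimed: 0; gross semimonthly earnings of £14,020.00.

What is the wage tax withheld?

£2,826.98

Wage Tax: taxable = £14,020.00
  £1,086.80 + 29.9% × (£14,020.00 − £8,200.00) = £1,086.80 + 29.9% × £5,820.00 = £2,826.98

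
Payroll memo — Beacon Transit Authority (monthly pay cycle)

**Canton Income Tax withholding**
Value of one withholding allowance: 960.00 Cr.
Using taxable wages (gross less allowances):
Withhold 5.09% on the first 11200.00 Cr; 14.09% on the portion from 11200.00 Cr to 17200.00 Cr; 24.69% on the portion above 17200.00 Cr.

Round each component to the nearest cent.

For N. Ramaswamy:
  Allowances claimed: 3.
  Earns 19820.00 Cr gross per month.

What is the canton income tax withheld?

Canton Income Tax: taxable = 19820.00 Cr − 3×960.00 Cr = 16940.00 Cr
  570.08 Cr + 14.09% × (16940.00 Cr − 11200.00 Cr) = 570.08 Cr + 14.09% × 5740.00 Cr = 1378.85 Cr

1378.85 Cr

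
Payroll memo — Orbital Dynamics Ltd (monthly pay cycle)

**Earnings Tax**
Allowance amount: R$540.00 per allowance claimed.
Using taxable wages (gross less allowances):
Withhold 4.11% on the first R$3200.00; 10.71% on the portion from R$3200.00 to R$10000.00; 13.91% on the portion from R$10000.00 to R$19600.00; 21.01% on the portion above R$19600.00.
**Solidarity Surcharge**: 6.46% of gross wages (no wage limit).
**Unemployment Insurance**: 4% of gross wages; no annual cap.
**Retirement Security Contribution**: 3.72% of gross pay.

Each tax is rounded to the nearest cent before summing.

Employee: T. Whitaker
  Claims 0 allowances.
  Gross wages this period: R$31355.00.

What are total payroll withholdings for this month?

Earnings Tax: taxable = R$31355.00
  R$2195.16 + 21.01% × (R$31355.00 − R$19600.00) = R$2195.16 + 21.01% × R$11755.00 = R$4664.89
Solidarity Surcharge: 6.46% × R$31355.00 = R$2025.53
Unemployment Insurance: 4% × R$31355.00 = R$1254.20
Retirement Security Contribution: 3.72% × R$31355.00 = R$1166.41
Total: R$4664.89 + R$2025.53 + R$1254.20 + R$1166.41 = R$9111.03

R$9111.03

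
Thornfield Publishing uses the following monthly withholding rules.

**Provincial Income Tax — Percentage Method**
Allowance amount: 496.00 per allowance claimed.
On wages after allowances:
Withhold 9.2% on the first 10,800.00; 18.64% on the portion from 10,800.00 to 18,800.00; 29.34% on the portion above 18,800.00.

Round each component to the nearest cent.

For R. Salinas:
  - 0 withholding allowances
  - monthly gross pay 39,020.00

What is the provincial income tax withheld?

8,417.35

Provincial Income Tax: taxable = 39,020.00
  2,484.80 + 29.34% × (39,020.00 − 18,800.00) = 2,484.80 + 29.34% × 20,220.00 = 8,417.35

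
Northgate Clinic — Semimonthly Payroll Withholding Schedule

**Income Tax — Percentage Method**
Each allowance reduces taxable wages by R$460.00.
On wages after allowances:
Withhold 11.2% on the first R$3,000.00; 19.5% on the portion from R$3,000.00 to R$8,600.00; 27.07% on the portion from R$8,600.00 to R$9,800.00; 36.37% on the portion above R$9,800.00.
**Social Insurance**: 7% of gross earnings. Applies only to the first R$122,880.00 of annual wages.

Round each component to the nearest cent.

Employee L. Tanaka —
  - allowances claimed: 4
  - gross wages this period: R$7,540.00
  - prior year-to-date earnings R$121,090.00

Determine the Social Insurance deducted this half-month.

R$125.30

Social Insurance: cap R$122,880.00 − YTD R$121,090.00 = R$1,790.00 subject; 7% × R$1,790.00 = R$125.30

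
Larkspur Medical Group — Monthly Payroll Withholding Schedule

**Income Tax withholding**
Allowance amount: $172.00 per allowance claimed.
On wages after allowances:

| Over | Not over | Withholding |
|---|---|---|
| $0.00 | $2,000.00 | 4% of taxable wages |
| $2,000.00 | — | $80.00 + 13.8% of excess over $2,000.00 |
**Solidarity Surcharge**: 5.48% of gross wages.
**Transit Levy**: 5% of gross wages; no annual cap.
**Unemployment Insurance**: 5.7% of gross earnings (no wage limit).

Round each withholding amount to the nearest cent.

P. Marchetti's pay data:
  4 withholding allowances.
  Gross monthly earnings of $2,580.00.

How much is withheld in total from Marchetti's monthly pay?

Income Tax: taxable = $2,580.00 − 4×$172.00 = $1,892.00
  4% × $1,892.00 = $75.68
Solidarity Surcharge: 5.48% × $2,580.00 = $141.38
Transit Levy: 5% × $2,580.00 = $129.00
Unemployment Insurance: 5.7% × $2,580.00 = $147.06
Total: $75.68 + $141.38 + $129.00 + $147.06 = $493.12

$493.12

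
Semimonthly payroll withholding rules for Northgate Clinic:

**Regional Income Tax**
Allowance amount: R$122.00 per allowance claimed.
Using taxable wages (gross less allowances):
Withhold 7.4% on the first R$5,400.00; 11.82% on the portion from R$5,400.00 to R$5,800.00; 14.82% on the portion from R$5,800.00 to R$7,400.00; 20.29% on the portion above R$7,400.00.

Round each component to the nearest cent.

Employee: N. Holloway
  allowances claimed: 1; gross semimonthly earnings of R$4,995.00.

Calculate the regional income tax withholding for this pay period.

Regional Income Tax: taxable = R$4,995.00 − 1×R$122.00 = R$4,873.00
  7.4% × R$4,873.00 = R$360.60

R$360.60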